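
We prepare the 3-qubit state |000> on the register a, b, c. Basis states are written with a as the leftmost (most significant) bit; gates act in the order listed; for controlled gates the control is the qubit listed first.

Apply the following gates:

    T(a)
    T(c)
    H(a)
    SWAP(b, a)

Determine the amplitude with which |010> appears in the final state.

The amplitude on |010> is sqrt(2)/2.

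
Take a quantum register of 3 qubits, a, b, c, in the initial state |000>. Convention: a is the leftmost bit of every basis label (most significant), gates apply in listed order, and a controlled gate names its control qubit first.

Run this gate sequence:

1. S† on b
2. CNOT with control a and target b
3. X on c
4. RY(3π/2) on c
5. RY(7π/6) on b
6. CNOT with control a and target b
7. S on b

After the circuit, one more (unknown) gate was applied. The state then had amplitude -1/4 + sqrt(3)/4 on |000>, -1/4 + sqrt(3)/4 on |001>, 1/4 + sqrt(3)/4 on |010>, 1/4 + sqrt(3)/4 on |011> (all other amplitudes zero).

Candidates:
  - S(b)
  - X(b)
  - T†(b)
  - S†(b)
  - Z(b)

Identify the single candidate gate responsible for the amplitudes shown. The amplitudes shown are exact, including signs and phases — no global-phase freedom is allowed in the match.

The unique candidate consistent with the amplitudes is S(b).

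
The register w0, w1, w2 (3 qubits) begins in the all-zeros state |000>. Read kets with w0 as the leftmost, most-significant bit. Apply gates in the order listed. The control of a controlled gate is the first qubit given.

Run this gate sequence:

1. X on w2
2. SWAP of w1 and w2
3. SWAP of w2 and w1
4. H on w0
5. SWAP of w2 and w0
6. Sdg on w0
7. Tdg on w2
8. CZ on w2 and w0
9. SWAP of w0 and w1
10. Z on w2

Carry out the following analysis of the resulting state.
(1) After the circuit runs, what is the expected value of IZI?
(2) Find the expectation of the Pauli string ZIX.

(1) The expectation value of IZI is -1.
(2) The observable ZIX averages to sqrt(2)/2.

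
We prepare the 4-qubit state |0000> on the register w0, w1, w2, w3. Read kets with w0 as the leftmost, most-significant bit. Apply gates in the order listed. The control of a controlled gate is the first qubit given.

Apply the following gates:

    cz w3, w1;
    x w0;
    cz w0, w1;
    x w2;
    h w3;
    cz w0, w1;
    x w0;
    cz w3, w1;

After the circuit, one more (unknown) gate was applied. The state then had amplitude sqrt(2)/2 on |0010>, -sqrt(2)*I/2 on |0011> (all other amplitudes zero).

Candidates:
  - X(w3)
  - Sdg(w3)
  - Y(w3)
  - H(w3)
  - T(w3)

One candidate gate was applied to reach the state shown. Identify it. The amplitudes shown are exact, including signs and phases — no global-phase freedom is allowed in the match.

The applied gate was Sdg(w3).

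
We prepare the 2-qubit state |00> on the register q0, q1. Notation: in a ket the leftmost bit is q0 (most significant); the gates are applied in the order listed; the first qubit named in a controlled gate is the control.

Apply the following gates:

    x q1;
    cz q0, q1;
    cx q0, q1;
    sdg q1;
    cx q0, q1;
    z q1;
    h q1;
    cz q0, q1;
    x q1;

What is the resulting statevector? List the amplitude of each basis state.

After the circuit, the state carries amplitude -sqrt(2)*I/2 on |00>, sqrt(2)*I/2 on |01>, 0 on |10>, 0 on |11>.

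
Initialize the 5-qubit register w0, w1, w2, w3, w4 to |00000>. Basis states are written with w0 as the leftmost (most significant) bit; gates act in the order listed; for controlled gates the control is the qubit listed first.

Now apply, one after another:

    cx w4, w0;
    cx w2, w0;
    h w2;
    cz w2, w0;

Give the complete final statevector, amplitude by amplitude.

The final amplitudes are sqrt(2)/2 on |00000>, sqrt(2)/2 on |00100>, and 0 on every other basis state.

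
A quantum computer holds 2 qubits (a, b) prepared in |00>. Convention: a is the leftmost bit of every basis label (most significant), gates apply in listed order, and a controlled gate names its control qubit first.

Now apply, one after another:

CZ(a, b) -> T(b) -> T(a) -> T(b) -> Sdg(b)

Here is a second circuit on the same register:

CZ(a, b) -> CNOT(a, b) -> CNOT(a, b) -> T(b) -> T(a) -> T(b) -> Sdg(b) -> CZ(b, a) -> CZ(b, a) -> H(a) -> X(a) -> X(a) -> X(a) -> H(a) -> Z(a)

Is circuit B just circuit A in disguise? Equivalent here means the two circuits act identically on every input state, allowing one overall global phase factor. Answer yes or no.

Yes: on every input state the two circuits agree up to one overall phase factor.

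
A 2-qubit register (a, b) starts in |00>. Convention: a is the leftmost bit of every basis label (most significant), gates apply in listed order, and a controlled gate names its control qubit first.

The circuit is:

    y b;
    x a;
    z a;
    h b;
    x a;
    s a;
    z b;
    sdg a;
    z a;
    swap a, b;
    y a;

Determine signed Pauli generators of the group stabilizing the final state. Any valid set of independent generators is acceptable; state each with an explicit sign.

The final state is stabilized by the group generated by -XI, +IZ; other independent generating sets are equally valid.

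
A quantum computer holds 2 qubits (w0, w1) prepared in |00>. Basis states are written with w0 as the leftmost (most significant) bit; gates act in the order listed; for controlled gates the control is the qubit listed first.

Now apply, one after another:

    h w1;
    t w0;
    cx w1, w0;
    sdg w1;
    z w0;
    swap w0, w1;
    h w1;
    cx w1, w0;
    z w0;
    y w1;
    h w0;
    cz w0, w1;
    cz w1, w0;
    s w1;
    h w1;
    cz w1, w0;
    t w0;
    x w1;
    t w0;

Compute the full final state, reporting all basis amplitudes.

The resulting statevector has amplitude 0 on |00>, -1/2 + I/2 on |01>, 0 on |10>, 1/2 - I/2 on |11>.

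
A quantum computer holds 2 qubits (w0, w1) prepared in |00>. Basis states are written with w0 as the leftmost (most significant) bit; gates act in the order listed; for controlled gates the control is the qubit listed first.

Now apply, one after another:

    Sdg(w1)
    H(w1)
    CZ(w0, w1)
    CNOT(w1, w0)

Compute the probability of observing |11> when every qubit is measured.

The probability of measuring |11> is 1/2.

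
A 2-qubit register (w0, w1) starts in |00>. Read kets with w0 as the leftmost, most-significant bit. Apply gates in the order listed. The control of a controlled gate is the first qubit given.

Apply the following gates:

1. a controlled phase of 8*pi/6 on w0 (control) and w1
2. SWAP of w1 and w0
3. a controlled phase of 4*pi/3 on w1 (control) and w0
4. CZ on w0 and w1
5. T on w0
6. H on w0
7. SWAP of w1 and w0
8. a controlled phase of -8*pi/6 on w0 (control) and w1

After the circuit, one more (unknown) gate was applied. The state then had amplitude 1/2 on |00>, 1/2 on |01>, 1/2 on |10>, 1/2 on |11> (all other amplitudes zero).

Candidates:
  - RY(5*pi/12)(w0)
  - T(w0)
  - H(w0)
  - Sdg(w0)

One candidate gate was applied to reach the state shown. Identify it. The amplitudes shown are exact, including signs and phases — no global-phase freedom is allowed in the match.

The unique candidate consistent with the amplitudes is H(w0).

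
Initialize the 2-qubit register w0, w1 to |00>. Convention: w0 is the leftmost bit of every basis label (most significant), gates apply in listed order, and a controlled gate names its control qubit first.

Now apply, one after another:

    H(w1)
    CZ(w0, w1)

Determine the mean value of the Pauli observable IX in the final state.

The observable IX averages to 1.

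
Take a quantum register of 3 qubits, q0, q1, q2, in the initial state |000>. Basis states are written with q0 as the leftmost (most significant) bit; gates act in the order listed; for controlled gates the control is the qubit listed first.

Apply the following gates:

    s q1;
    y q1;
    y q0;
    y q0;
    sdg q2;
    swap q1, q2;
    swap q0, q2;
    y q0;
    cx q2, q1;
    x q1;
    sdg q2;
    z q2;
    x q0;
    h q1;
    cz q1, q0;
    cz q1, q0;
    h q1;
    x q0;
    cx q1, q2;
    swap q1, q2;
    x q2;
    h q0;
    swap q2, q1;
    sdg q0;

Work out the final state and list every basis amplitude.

After the circuit, the state carries amplitude sqrt(2)/2 on |001>, -sqrt(2)*I/2 on |101>, and 0 on every other basis state. Key observation: steps 13-18 multiply out to the identity, so the circuit reduces to the remaining gates.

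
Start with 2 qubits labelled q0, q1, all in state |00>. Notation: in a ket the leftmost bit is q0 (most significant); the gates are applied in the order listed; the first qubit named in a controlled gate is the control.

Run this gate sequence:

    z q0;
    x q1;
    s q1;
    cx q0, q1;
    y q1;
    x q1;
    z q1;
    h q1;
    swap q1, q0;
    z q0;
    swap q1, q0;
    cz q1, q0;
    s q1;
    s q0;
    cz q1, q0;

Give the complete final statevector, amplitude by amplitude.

After the circuit, the state carries amplitude -sqrt(2)/2 on |00>, -sqrt(2)*I/2 on |01>, 0 on |10>, 0 on |11>.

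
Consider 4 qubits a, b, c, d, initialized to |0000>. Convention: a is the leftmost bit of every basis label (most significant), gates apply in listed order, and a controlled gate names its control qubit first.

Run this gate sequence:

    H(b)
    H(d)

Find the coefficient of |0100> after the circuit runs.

|0100> carries amplitude 1/2 in the final state.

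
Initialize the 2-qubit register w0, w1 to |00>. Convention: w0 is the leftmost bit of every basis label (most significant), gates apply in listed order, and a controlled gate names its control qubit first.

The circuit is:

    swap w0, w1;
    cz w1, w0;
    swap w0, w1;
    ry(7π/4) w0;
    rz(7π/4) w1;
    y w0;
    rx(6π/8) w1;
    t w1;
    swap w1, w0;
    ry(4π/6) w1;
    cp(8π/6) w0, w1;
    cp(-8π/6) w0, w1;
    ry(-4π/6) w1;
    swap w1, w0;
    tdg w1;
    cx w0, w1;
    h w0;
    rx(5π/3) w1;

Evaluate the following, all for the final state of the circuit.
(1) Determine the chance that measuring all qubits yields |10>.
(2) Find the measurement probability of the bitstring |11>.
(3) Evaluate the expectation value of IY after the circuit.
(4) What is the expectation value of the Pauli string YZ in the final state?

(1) A full measurement returns |10> with probability 5/16 - sqrt(3)/16. Key observation: gates 8-15 undo each other exactly, leaving only the rest of the circuit to track.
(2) The probability of measuring |11> is sqrt(3)/16 + 3/16.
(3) In the final state, IY has expectation 1/4 + sqrt(3)/4.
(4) The expectation value of YZ is 1/4 + sqrt(3)/4.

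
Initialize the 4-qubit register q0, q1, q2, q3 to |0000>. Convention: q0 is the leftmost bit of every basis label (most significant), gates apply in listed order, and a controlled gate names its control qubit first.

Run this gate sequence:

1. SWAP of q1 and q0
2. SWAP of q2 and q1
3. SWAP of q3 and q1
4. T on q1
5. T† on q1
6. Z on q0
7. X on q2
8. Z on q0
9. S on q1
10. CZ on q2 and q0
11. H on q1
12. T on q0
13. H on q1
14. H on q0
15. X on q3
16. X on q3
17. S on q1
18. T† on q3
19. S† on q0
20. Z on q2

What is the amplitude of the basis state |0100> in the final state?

The amplitude on |0100> is 0.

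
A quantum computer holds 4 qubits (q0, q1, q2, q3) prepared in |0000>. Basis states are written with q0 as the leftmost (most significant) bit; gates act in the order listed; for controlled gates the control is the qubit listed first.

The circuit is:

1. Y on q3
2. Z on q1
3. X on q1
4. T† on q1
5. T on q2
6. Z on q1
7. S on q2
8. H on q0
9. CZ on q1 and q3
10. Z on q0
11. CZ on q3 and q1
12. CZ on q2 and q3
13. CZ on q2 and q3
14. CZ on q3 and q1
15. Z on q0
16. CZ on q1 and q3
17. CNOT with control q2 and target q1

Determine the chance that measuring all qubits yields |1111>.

The probability of measuring |1111> is 0. Key observation: the block from step 9 through step 16 cancels to the identity and can be dropped.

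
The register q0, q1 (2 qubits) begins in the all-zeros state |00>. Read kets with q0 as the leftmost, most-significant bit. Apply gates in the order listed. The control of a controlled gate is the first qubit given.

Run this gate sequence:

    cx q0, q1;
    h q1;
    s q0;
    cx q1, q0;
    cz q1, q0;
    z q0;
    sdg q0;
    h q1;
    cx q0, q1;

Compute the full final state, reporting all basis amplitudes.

The final amplitudes are 1/2 on |00>, 1/2 on |01>, I/2 on |10>, -I/2 on |11>.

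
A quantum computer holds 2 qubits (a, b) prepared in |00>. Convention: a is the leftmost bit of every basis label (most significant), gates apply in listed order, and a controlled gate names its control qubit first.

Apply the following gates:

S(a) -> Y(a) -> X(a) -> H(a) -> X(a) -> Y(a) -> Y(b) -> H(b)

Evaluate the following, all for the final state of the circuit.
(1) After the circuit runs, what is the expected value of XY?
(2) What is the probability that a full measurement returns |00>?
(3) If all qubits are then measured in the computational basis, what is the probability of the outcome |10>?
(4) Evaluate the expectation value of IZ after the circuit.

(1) The observable XY averages to 0.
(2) The probability of measuring |00> is 1/4.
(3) A full measurement returns |10> with probability 1/4.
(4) In the final state, IZ has expectation 0.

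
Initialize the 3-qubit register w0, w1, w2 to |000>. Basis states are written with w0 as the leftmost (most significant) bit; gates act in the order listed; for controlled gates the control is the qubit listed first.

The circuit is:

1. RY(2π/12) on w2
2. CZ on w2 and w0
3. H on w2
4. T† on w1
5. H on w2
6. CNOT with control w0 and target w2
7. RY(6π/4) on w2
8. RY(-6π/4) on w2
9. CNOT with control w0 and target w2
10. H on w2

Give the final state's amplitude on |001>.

The amplitude on |001> is 1/2. Key observation: the block from step 5 through step 10 cancels to the identity and can be dropped.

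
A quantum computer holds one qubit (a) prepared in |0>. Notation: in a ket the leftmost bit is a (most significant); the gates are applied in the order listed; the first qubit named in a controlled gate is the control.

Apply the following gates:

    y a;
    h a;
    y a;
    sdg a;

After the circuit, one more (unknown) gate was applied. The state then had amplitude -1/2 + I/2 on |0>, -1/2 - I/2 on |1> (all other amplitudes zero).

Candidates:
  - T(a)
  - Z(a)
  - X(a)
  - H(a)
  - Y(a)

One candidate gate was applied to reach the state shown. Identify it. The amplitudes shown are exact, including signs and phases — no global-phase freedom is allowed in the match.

The applied gate was H(a).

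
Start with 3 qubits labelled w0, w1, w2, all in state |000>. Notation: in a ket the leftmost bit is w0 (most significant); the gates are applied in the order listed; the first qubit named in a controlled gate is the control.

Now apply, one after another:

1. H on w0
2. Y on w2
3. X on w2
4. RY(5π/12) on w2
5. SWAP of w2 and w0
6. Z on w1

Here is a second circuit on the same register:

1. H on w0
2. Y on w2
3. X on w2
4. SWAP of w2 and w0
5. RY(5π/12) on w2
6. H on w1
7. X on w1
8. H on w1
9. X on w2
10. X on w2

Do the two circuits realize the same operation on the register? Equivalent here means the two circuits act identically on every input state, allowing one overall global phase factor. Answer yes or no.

No, they are not equivalent — no single phase factor reconciles the two unitaries.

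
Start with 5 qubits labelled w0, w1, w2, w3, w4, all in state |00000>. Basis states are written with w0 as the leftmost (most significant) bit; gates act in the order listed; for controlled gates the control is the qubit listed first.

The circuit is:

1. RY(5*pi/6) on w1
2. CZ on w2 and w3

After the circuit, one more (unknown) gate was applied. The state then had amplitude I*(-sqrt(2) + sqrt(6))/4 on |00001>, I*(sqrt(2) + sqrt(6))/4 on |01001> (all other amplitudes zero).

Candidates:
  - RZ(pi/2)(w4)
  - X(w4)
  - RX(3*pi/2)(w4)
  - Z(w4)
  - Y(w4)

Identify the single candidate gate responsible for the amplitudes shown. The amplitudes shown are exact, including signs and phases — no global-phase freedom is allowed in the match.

The applied gate was Y(w4).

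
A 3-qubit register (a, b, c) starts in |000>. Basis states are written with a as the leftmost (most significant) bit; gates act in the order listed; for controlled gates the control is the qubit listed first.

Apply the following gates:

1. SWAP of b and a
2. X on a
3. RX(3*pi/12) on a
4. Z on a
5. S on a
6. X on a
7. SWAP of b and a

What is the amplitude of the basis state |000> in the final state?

|000> carries amplitude -I*sqrt(sqrt(2) + 2)/2 in the final state.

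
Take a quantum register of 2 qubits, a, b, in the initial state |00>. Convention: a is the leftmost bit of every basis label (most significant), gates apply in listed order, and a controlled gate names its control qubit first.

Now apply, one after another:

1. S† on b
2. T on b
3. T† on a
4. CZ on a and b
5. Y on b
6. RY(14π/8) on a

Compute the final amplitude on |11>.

|11> carries amplitude I*sqrt(2 - sqrt(2))/2 in the final state.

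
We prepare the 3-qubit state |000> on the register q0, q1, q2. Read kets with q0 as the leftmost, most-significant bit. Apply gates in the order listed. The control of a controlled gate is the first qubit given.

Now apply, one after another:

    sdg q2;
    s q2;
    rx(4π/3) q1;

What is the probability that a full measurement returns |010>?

A full measurement returns |010> with probability 3/4.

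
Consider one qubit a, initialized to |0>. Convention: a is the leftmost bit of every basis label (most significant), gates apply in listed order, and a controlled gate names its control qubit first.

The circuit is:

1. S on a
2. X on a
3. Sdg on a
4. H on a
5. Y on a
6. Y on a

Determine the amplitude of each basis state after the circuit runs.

The final amplitudes are -sqrt(2)*I/2 on |0>, sqrt(2)*I/2 on |1>.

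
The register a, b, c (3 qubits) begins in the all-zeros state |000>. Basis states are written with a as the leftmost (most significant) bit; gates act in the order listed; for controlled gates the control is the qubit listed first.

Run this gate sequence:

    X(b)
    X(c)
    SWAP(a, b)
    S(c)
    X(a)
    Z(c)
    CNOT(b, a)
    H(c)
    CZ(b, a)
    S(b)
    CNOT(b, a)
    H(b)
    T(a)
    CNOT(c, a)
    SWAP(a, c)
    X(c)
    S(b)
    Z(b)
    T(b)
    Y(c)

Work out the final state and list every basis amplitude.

After the circuit, the state carries amplitude -1/2 on |000>, 0 on |001>, exp(3*I*pi/4)/2 on |010>, 0 on |011>, 0 on |100>, -1/2 on |101>, 0 on |110>, exp(3*I*pi/4)/2 on |111>.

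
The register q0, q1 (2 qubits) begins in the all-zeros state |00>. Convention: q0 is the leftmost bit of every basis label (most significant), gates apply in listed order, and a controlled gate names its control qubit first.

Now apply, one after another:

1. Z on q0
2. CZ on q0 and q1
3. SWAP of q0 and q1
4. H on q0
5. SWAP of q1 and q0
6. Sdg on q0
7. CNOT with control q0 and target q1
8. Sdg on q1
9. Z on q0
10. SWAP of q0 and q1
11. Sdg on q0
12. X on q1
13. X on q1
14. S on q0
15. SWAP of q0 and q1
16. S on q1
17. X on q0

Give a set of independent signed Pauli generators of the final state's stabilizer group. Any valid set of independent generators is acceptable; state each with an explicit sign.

The stabilizer group can be generated by +IX, -ZI, among other valid generating sets. Key observation: the block from step 10 through step 15 cancels to the identity and can be dropped.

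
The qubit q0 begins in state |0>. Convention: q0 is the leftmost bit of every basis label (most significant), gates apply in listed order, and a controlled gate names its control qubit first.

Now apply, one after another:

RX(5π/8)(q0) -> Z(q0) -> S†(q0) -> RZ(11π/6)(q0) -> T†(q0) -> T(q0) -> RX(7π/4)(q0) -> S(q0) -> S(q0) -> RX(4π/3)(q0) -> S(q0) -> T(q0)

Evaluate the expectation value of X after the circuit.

The expectation value of X is -I*exp(I*pi/12)*sin(5*pi/16)*cos(5*pi/16)/2 + sqrt(6)*exp(-I*pi/4)*sin(5*pi/16)**2/8 - sqrt(3)*I*sqrt(1/2 - sqrt(2)/4)*sqrt(sqrt(2)/4 + 1/2)*exp(I*pi/12)*sin(5*pi/16)*cos(5*pi/16)/2 + sqrt(1/2 - sqrt(2)/4)*sqrt(sqrt(2)/4 + 1/2)*exp(-I*pi/4)*sin(5*pi/16)**2/2 - sqrt(2)*I*exp(-I*pi/12)*sin(5*pi/16)*cos(5*pi/16)/8 - sqrt(6)*exp(I*pi/4)*cos(5*pi/16)**2/8 - I*exp(5*I*pi/12)*sin(5*pi/16)*cos(5*pi/16)/2 - sqrt(1/2 - sqrt(2)/4)*sqrt(sqrt(2)/4 + 1/2)*exp(I*pi/4)*cos(5*pi/16)**2/2 - sqrt(3)*I*sqrt(1/2 - sqrt(2)/4)*sqrt(sqrt(2)/4 + 1/2)*exp(-5*I*pi/12)*sin(5*pi/16)*cos(5*pi/16)/2 - sqrt(2)*I*exp(5*I*pi/12)*sin(5*pi/16)*cos(5*pi/16)/8 + sqrt(2)*I*exp(-5*I*pi/12)*sin(5*pi/16)*cos(5*pi/16)/8 + sqrt(3)*I*sqrt(1/2 - sqrt(2)/4)*sqrt(sqrt(2)/4 + 1/2)*exp(5*I*pi/12)*sin(5*pi/16)*cos(5*pi/16)/2 - sqrt(1/2 - sqrt(2)/4)*sqrt(sqrt(2)/4 + 1/2)*exp(-I*pi/4)*cos(5*pi/16)**2/2 + I*exp(-5*I*pi/12)*sin(5*pi/16)*cos(5*pi/16)/2 - sqrt(6)*exp(-I*pi/4)*cos(5*pi/16)**2/8 + sqrt(2)*I*exp(I*pi/12)*sin(5*pi/16)*cos(5*pi/16)/8 + sqrt(1/2 - sqrt(2)/4)*sqrt(sqrt(2)/4 + 1/2)*exp(I*pi/4)*sin(5*pi/16)**2/2 + sqrt(3)*I*sqrt(1/2 - sqrt(2)/4)*sqrt(sqrt(2)/4 + 1/2)*exp(-I*pi/12)*sin(5*pi/16)*cos(5*pi/16)/2 + sqrt(6)*exp(I*pi/4)*sin(5*pi/16)**2/8 + I*exp(-I*pi/12)*sin(5*pi/16)*cos(5*pi/16)/2.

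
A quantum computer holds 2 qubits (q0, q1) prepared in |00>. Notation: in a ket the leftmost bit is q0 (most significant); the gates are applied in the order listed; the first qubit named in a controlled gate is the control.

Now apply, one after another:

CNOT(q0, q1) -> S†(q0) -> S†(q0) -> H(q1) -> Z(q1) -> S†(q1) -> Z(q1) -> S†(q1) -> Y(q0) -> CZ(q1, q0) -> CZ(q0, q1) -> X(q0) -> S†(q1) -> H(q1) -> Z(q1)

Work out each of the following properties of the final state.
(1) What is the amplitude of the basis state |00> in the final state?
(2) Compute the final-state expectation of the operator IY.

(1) The amplitude on |00> is -1/2 + I/2.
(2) In the final state, IY has expectation 1.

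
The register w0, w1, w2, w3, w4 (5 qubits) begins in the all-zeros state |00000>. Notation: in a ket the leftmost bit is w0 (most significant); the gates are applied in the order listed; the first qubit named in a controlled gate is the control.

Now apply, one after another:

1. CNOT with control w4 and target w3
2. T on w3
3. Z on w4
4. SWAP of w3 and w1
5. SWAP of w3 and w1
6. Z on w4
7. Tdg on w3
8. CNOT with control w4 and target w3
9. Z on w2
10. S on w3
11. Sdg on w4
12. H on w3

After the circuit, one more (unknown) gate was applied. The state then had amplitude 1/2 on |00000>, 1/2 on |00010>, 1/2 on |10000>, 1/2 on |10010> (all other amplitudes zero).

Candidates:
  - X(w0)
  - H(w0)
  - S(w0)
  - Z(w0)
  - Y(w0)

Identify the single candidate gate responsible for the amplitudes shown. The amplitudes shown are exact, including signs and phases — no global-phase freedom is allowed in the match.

It was H(w0) that produced the state shown. Key observation: steps 1-8 multiply out to the identity, so the circuit reduces to the remaining gates.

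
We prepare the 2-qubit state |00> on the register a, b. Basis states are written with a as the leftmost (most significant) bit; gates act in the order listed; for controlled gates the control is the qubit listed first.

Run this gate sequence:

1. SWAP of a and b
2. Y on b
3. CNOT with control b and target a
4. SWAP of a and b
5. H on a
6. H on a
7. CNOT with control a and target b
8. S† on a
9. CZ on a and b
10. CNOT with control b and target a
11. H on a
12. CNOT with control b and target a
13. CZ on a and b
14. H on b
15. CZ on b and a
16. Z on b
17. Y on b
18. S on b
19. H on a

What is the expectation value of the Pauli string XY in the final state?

The observable XY averages to 1. Key observation: gates 5-6 undo each other exactly, leaving only the rest of the circuit to track.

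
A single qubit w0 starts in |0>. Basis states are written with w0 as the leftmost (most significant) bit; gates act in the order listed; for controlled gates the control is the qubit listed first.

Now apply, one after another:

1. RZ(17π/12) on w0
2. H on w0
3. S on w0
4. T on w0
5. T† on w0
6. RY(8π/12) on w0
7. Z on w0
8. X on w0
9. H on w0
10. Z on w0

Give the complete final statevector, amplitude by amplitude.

After the circuit, the state carries amplitude (-1 + sqrt(3) + I + sqrt(3)*I)*exp(7*I*pi/24)/4 on |0>, (-sqrt(3) - 1 - I + sqrt(3)*I)*exp(7*I*pi/24)/4 on |1>.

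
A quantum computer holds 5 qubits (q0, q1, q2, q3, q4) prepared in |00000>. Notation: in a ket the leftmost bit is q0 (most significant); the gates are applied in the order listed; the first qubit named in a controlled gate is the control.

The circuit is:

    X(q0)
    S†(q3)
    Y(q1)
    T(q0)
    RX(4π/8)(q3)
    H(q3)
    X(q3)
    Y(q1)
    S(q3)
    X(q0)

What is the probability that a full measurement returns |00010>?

The probability of measuring |00010> is 1/2.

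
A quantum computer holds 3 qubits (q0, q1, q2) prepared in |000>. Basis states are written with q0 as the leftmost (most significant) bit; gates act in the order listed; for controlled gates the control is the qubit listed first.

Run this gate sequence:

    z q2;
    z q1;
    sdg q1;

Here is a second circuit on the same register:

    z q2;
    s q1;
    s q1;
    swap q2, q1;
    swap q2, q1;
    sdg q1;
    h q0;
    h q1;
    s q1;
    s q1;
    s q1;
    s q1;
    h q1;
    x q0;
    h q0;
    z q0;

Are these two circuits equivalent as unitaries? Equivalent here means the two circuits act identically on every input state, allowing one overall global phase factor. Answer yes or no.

Yes, they are equivalent — the unitaries differ by at most a global phase.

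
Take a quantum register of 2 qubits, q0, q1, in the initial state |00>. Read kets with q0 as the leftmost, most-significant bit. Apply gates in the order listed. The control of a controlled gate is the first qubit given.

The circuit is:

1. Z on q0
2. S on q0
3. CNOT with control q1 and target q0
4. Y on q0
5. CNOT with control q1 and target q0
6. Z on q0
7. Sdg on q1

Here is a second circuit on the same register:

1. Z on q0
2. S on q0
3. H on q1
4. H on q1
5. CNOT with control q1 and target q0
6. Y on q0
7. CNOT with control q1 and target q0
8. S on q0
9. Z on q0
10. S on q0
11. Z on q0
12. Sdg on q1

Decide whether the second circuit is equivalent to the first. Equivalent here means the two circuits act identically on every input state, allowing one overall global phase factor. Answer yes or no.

Yes — the two circuits implement the same unitary up to a global phase.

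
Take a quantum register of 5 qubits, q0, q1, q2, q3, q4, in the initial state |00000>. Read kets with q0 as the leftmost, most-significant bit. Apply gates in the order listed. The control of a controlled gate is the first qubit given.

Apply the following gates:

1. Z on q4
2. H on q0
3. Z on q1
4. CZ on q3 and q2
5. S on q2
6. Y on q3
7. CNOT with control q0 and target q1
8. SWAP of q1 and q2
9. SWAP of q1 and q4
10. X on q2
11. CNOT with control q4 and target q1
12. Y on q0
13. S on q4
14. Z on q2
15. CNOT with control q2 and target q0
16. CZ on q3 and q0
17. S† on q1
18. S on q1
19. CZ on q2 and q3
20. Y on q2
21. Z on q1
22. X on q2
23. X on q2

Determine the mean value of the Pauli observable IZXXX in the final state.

The expectation value of IZXXX is 0. Key observation: the block from step 22 through step 23 cancels to the identity and can be dropped.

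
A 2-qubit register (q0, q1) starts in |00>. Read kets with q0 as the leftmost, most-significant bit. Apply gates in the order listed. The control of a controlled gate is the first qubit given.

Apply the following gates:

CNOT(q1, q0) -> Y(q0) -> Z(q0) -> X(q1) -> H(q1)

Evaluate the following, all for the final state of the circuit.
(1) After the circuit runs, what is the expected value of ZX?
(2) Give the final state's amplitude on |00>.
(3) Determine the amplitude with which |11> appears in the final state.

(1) The observable ZX averages to 1.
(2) The amplitude on |00> is 0.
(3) |11> carries amplitude sqrt(2)*I/2 in the final state.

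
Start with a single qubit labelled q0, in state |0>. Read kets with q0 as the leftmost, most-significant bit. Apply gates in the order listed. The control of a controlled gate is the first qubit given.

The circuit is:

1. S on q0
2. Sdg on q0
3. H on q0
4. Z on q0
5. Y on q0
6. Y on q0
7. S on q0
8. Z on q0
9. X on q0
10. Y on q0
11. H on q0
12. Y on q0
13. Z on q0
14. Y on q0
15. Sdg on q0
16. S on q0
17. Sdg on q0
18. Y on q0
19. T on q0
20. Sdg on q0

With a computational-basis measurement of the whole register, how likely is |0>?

Outcome |0> occurs with probability 1/2.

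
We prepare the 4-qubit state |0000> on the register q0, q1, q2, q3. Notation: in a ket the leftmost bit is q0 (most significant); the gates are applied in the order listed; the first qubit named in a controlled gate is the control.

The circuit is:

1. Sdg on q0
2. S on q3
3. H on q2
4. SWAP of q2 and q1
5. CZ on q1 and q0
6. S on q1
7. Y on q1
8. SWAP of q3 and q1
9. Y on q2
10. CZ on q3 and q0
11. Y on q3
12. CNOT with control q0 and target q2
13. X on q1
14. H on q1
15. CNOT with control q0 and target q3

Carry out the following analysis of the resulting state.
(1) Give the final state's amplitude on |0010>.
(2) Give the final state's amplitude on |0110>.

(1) |0010> carries amplitude I/2 in the final state.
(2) The final state's coefficient on |0110> equals -I/2.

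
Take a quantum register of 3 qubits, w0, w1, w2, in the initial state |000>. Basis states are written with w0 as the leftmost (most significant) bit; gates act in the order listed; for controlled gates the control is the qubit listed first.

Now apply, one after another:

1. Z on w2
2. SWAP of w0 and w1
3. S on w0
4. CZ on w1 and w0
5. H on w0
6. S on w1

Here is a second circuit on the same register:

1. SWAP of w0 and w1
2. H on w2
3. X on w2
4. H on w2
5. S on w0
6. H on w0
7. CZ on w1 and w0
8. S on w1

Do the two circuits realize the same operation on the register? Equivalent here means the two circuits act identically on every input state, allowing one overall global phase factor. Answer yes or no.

No: there is an input state on which the two circuits produce genuinely different outputs (not merely differing by a phase).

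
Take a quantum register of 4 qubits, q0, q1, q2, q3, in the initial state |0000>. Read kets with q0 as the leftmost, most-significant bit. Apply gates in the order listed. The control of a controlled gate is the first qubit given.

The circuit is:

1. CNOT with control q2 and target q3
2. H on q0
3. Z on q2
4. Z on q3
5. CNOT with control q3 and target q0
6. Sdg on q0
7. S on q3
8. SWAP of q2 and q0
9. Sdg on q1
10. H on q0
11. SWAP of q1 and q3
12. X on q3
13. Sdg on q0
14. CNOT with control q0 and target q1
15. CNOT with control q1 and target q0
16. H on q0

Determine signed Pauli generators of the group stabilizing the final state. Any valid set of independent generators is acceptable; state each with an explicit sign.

The final state is stabilized by the group generated by +XIII, -IYII, -IIYI, -IIIZ; other independent generating sets are equally valid.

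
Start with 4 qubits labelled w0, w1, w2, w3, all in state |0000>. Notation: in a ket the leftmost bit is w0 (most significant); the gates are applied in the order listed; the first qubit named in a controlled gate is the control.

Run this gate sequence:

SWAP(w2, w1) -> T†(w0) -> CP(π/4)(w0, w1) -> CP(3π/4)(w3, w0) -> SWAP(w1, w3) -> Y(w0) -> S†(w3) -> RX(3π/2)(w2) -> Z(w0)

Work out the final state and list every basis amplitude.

After the circuit, the state carries amplitude sqrt(2)*I/2 on |1000>, -sqrt(2)/2 on |1010>, and 0 on every other basis state.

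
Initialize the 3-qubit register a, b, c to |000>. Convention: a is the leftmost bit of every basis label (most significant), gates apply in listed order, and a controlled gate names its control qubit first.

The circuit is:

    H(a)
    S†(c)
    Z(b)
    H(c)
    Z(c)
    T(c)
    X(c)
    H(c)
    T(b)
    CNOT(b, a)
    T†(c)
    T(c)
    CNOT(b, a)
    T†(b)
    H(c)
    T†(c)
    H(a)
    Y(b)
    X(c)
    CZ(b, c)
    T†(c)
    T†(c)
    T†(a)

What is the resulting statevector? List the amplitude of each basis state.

The final amplitudes are sqrt(2)*exp(I*pi/4)/2 on |010>, sqrt(2)*exp(I*pi/4)/2 on |011>, and 0 on every other basis state. Key observation: steps 8-15 multiply out to the identity, so the circuit reduces to the remaining gates.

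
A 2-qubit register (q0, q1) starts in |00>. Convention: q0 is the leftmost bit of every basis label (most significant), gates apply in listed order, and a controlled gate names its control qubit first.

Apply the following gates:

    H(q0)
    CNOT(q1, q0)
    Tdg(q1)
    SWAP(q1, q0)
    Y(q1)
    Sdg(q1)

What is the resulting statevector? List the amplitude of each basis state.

The final amplitudes are -sqrt(2)*I/2 on |00>, sqrt(2)/2 on |01>, 0 on |10>, 0 on |11>.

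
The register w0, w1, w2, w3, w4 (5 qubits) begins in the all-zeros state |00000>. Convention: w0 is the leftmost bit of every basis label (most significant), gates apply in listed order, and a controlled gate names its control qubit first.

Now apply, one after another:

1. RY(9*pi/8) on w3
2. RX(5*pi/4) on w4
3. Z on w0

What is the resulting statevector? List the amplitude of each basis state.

The resulting statevector has amplitude sqrt(2 - sqrt(2))*sin(pi/16)/2 on |00000>, I*sqrt(sqrt(2) + 2)*sin(pi/16)/2 on |00001>, -sqrt(2 - sqrt(2))*cos(pi/16)/2 on |00010>, -I*sqrt(sqrt(2) + 2)*cos(pi/16)/2 on |00011>, and 0 on every other basis state.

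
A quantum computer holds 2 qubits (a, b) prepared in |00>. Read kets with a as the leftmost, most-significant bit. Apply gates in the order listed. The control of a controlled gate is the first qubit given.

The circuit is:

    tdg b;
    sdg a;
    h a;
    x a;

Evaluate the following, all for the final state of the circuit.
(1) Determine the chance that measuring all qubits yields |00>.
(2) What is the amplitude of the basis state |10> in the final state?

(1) Outcome |00> occurs with probability 1/2.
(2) The final state's coefficient on |10> equals sqrt(2)/2.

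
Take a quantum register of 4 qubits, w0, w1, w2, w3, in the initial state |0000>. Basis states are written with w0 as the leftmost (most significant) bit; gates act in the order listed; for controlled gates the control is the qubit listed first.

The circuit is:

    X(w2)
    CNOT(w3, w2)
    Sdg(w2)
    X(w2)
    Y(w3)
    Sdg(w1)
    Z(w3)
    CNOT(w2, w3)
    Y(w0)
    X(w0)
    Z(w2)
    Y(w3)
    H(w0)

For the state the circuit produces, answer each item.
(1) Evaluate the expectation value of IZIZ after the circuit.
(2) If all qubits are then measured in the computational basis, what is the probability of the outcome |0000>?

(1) The expectation value of IZIZ is 1.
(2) A full measurement returns |0000> with probability 1/2.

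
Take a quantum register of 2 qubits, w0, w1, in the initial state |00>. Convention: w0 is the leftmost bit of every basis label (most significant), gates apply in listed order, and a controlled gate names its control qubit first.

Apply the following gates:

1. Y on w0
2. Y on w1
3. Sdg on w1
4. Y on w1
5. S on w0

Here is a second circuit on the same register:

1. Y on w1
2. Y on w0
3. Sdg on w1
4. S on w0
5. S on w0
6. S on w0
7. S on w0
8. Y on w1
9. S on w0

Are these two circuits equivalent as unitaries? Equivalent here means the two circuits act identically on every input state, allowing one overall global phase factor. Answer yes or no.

Yes, they are equivalent — the unitaries differ by at most a global phase.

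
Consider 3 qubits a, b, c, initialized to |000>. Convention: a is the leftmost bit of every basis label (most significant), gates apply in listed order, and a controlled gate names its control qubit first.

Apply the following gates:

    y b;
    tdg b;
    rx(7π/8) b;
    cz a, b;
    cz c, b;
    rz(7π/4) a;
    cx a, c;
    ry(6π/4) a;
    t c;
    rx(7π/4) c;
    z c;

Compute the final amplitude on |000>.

The amplitude on |000> is sqrt(2*sqrt(2) + 4)*exp(7*I*pi/8)*cos(pi/16)/4.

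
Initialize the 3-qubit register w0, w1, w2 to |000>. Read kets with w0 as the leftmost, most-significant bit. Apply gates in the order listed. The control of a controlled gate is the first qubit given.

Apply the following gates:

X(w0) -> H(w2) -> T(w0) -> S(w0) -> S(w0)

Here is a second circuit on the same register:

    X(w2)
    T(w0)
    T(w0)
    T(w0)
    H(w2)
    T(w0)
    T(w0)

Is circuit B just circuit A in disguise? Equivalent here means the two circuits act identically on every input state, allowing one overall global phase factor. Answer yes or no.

No: there is an input state on which the two circuits produce genuinely different outputs (not merely differing by a phase).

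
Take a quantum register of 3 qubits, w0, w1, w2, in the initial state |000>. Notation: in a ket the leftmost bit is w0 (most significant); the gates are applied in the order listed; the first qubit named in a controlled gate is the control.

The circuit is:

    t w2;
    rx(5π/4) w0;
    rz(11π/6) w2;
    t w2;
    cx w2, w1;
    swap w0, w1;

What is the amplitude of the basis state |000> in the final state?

|000> carries amplitude sqrt(2 - sqrt(2))*exp(I*pi/12)/2 in the final state.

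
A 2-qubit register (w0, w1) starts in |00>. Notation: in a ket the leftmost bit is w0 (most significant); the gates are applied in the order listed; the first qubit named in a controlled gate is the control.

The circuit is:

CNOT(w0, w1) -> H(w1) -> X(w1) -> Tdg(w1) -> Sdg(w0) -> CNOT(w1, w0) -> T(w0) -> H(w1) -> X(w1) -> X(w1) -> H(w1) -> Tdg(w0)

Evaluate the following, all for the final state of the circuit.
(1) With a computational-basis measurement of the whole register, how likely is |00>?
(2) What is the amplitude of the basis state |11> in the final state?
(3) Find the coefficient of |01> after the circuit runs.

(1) Outcome |00> occurs with probability 1/2. Key observation: the block from step 7 through step 12 cancels to the identity and can be dropped.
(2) The final state's coefficient on |11> equals -sqrt(2)*exp(3*I*pi/4)/2.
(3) The final state's coefficient on |01> equals 0.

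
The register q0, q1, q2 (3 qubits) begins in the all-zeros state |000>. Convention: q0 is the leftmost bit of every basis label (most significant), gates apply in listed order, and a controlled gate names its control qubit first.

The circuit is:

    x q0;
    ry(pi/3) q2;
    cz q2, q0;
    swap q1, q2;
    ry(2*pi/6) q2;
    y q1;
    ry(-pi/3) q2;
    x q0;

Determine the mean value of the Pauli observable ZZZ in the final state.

The observable ZZZ averages to -1/2.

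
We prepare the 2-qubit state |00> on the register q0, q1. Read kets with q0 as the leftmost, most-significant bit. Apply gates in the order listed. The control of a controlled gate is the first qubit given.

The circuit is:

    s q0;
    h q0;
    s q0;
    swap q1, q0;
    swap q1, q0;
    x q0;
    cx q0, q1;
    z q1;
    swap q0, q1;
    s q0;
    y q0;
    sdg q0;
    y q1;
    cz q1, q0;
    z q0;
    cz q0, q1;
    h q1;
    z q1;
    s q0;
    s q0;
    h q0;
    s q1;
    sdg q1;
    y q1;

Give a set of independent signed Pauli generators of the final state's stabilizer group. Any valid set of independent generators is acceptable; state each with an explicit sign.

The stabilizer group can be generated by +YZ, +ZY, among other valid generating sets.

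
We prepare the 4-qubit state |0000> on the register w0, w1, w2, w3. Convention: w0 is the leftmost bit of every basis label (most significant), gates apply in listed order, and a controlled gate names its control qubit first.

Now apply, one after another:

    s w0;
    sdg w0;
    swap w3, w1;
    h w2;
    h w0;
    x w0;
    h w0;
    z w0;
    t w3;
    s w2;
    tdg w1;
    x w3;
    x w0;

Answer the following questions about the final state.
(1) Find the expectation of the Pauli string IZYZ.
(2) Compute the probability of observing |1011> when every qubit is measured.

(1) The observable IZYZ averages to -1. Key observation: the block from step 5 through step 8 cancels to the identity and can be dropped.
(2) Outcome |1011> occurs with probability 1/2.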